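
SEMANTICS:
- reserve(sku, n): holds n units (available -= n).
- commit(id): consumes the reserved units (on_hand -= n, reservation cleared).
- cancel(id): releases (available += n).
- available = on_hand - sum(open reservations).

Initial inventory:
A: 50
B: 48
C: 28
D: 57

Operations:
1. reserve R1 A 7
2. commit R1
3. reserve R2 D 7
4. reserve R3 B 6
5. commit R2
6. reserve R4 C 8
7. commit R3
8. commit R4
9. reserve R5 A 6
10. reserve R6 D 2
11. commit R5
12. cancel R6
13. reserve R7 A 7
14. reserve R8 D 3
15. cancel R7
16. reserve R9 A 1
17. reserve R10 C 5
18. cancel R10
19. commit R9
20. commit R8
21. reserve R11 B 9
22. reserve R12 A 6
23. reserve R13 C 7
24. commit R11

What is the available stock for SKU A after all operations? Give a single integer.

Step 1: reserve R1 A 7 -> on_hand[A=50 B=48 C=28 D=57] avail[A=43 B=48 C=28 D=57] open={R1}
Step 2: commit R1 -> on_hand[A=43 B=48 C=28 D=57] avail[A=43 B=48 C=28 D=57] open={}
Step 3: reserve R2 D 7 -> on_hand[A=43 B=48 C=28 D=57] avail[A=43 B=48 C=28 D=50] open={R2}
Step 4: reserve R3 B 6 -> on_hand[A=43 B=48 C=28 D=57] avail[A=43 B=42 C=28 D=50] open={R2,R3}
Step 5: commit R2 -> on_hand[A=43 B=48 C=28 D=50] avail[A=43 B=42 C=28 D=50] open={R3}
Step 6: reserve R4 C 8 -> on_hand[A=43 B=48 C=28 D=50] avail[A=43 B=42 C=20 D=50] open={R3,R4}
Step 7: commit R3 -> on_hand[A=43 B=42 C=28 D=50] avail[A=43 B=42 C=20 D=50] open={R4}
Step 8: commit R4 -> on_hand[A=43 B=42 C=20 D=50] avail[A=43 B=42 C=20 D=50] open={}
Step 9: reserve R5 A 6 -> on_hand[A=43 B=42 C=20 D=50] avail[A=37 B=42 C=20 D=50] open={R5}
Step 10: reserve R6 D 2 -> on_hand[A=43 B=42 C=20 D=50] avail[A=37 B=42 C=20 D=48] open={R5,R6}
Step 11: commit R5 -> on_hand[A=37 B=42 C=20 D=50] avail[A=37 B=42 C=20 D=48] open={R6}
Step 12: cancel R6 -> on_hand[A=37 B=42 C=20 D=50] avail[A=37 B=42 C=20 D=50] open={}
Step 13: reserve R7 A 7 -> on_hand[A=37 B=42 C=20 D=50] avail[A=30 B=42 C=20 D=50] open={R7}
Step 14: reserve R8 D 3 -> on_hand[A=37 B=42 C=20 D=50] avail[A=30 B=42 C=20 D=47] open={R7,R8}
Step 15: cancel R7 -> on_hand[A=37 B=42 C=20 D=50] avail[A=37 B=42 C=20 D=47] open={R8}
Step 16: reserve R9 A 1 -> on_hand[A=37 B=42 C=20 D=50] avail[A=36 B=42 C=20 D=47] open={R8,R9}
Step 17: reserve R10 C 5 -> on_hand[A=37 B=42 C=20 D=50] avail[A=36 B=42 C=15 D=47] open={R10,R8,R9}
Step 18: cancel R10 -> on_hand[A=37 B=42 C=20 D=50] avail[A=36 B=42 C=20 D=47] open={R8,R9}
Step 19: commit R9 -> on_hand[A=36 B=42 C=20 D=50] avail[A=36 B=42 C=20 D=47] open={R8}
Step 20: commit R8 -> on_hand[A=36 B=42 C=20 D=47] avail[A=36 B=42 C=20 D=47] open={}
Step 21: reserve R11 B 9 -> on_hand[A=36 B=42 C=20 D=47] avail[A=36 B=33 C=20 D=47] open={R11}
Step 22: reserve R12 A 6 -> on_hand[A=36 B=42 C=20 D=47] avail[A=30 B=33 C=20 D=47] open={R11,R12}
Step 23: reserve R13 C 7 -> on_hand[A=36 B=42 C=20 D=47] avail[A=30 B=33 C=13 D=47] open={R11,R12,R13}
Step 24: commit R11 -> on_hand[A=36 B=33 C=20 D=47] avail[A=30 B=33 C=13 D=47] open={R12,R13}
Final available[A] = 30

Answer: 30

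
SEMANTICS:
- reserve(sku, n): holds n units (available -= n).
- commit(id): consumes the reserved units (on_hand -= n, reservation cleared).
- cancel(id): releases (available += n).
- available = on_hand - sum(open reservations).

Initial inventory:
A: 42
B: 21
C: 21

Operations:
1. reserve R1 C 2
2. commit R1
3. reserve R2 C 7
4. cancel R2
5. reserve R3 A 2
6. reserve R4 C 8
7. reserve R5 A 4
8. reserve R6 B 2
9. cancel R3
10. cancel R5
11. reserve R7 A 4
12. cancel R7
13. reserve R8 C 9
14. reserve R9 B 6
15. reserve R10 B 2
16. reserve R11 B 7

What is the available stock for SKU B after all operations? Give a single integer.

Step 1: reserve R1 C 2 -> on_hand[A=42 B=21 C=21] avail[A=42 B=21 C=19] open={R1}
Step 2: commit R1 -> on_hand[A=42 B=21 C=19] avail[A=42 B=21 C=19] open={}
Step 3: reserve R2 C 7 -> on_hand[A=42 B=21 C=19] avail[A=42 B=21 C=12] open={R2}
Step 4: cancel R2 -> on_hand[A=42 B=21 C=19] avail[A=42 B=21 C=19] open={}
Step 5: reserve R3 A 2 -> on_hand[A=42 B=21 C=19] avail[A=40 B=21 C=19] open={R3}
Step 6: reserve R4 C 8 -> on_hand[A=42 B=21 C=19] avail[A=40 B=21 C=11] open={R3,R4}
Step 7: reserve R5 A 4 -> on_hand[A=42 B=21 C=19] avail[A=36 B=21 C=11] open={R3,R4,R5}
Step 8: reserve R6 B 2 -> on_hand[A=42 B=21 C=19] avail[A=36 B=19 C=11] open={R3,R4,R5,R6}
Step 9: cancel R3 -> on_hand[A=42 B=21 C=19] avail[A=38 B=19 C=11] open={R4,R5,R6}
Step 10: cancel R5 -> on_hand[A=42 B=21 C=19] avail[A=42 B=19 C=11] open={R4,R6}
Step 11: reserve R7 A 4 -> on_hand[A=42 B=21 C=19] avail[A=38 B=19 C=11] open={R4,R6,R7}
Step 12: cancel R7 -> on_hand[A=42 B=21 C=19] avail[A=42 B=19 C=11] open={R4,R6}
Step 13: reserve R8 C 9 -> on_hand[A=42 B=21 C=19] avail[A=42 B=19 C=2] open={R4,R6,R8}
Step 14: reserve R9 B 6 -> on_hand[A=42 B=21 C=19] avail[A=42 B=13 C=2] open={R4,R6,R8,R9}
Step 15: reserve R10 B 2 -> on_hand[A=42 B=21 C=19] avail[A=42 B=11 C=2] open={R10,R4,R6,R8,R9}
Step 16: reserve R11 B 7 -> on_hand[A=42 B=21 C=19] avail[A=42 B=4 C=2] open={R10,R11,R4,R6,R8,R9}
Final available[B] = 4

Answer: 4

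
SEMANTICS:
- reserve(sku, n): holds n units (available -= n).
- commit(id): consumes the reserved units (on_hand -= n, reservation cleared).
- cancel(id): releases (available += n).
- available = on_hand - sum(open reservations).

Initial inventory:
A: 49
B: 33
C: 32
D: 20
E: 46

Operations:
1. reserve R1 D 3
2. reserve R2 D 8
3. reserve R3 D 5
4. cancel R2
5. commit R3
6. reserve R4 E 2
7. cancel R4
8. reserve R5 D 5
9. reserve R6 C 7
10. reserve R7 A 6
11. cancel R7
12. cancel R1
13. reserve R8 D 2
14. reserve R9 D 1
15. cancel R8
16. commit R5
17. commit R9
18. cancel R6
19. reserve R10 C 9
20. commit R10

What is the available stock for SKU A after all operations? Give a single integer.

Answer: 49

Derivation:
Step 1: reserve R1 D 3 -> on_hand[A=49 B=33 C=32 D=20 E=46] avail[A=49 B=33 C=32 D=17 E=46] open={R1}
Step 2: reserve R2 D 8 -> on_hand[A=49 B=33 C=32 D=20 E=46] avail[A=49 B=33 C=32 D=9 E=46] open={R1,R2}
Step 3: reserve R3 D 5 -> on_hand[A=49 B=33 C=32 D=20 E=46] avail[A=49 B=33 C=32 D=4 E=46] open={R1,R2,R3}
Step 4: cancel R2 -> on_hand[A=49 B=33 C=32 D=20 E=46] avail[A=49 B=33 C=32 D=12 E=46] open={R1,R3}
Step 5: commit R3 -> on_hand[A=49 B=33 C=32 D=15 E=46] avail[A=49 B=33 C=32 D=12 E=46] open={R1}
Step 6: reserve R4 E 2 -> on_hand[A=49 B=33 C=32 D=15 E=46] avail[A=49 B=33 C=32 D=12 E=44] open={R1,R4}
Step 7: cancel R4 -> on_hand[A=49 B=33 C=32 D=15 E=46] avail[A=49 B=33 C=32 D=12 E=46] open={R1}
Step 8: reserve R5 D 5 -> on_hand[A=49 B=33 C=32 D=15 E=46] avail[A=49 B=33 C=32 D=7 E=46] open={R1,R5}
Step 9: reserve R6 C 7 -> on_hand[A=49 B=33 C=32 D=15 E=46] avail[A=49 B=33 C=25 D=7 E=46] open={R1,R5,R6}
Step 10: reserve R7 A 6 -> on_hand[A=49 B=33 C=32 D=15 E=46] avail[A=43 B=33 C=25 D=7 E=46] open={R1,R5,R6,R7}
Step 11: cancel R7 -> on_hand[A=49 B=33 C=32 D=15 E=46] avail[A=49 B=33 C=25 D=7 E=46] open={R1,R5,R6}
Step 12: cancel R1 -> on_hand[A=49 B=33 C=32 D=15 E=46] avail[A=49 B=33 C=25 D=10 E=46] open={R5,R6}
Step 13: reserve R8 D 2 -> on_hand[A=49 B=33 C=32 D=15 E=46] avail[A=49 B=33 C=25 D=8 E=46] open={R5,R6,R8}
Step 14: reserve R9 D 1 -> on_hand[A=49 B=33 C=32 D=15 E=46] avail[A=49 B=33 C=25 D=7 E=46] open={R5,R6,R8,R9}
Step 15: cancel R8 -> on_hand[A=49 B=33 C=32 D=15 E=46] avail[A=49 B=33 C=25 D=9 E=46] open={R5,R6,R9}
Step 16: commit R5 -> on_hand[A=49 B=33 C=32 D=10 E=46] avail[A=49 B=33 C=25 D=9 E=46] open={R6,R9}
Step 17: commit R9 -> on_hand[A=49 B=33 C=32 D=9 E=46] avail[A=49 B=33 C=25 D=9 E=46] open={R6}
Step 18: cancel R6 -> on_hand[A=49 B=33 C=32 D=9 E=46] avail[A=49 B=33 C=32 D=9 E=46] open={}
Step 19: reserve R10 C 9 -> on_hand[A=49 B=33 C=32 D=9 E=46] avail[A=49 B=33 C=23 D=9 E=46] open={R10}
Step 20: commit R10 -> on_hand[A=49 B=33 C=23 D=9 E=46] avail[A=49 B=33 C=23 D=9 E=46] open={}
Final available[A] = 49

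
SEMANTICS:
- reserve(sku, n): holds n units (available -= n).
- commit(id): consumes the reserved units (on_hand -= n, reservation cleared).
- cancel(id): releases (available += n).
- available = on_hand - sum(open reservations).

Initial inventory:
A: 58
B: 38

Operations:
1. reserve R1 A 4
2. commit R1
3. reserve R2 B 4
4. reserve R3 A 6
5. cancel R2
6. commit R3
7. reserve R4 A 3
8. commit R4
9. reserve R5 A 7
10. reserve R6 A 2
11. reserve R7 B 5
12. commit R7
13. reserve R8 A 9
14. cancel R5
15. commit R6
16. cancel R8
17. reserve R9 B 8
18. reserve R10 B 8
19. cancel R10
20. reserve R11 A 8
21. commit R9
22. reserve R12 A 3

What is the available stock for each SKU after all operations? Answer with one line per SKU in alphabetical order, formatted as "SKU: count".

Answer: A: 32
B: 25

Derivation:
Step 1: reserve R1 A 4 -> on_hand[A=58 B=38] avail[A=54 B=38] open={R1}
Step 2: commit R1 -> on_hand[A=54 B=38] avail[A=54 B=38] open={}
Step 3: reserve R2 B 4 -> on_hand[A=54 B=38] avail[A=54 B=34] open={R2}
Step 4: reserve R3 A 6 -> on_hand[A=54 B=38] avail[A=48 B=34] open={R2,R3}
Step 5: cancel R2 -> on_hand[A=54 B=38] avail[A=48 B=38] open={R3}
Step 6: commit R3 -> on_hand[A=48 B=38] avail[A=48 B=38] open={}
Step 7: reserve R4 A 3 -> on_hand[A=48 B=38] avail[A=45 B=38] open={R4}
Step 8: commit R4 -> on_hand[A=45 B=38] avail[A=45 B=38] open={}
Step 9: reserve R5 A 7 -> on_hand[A=45 B=38] avail[A=38 B=38] open={R5}
Step 10: reserve R6 A 2 -> on_hand[A=45 B=38] avail[A=36 B=38] open={R5,R6}
Step 11: reserve R7 B 5 -> on_hand[A=45 B=38] avail[A=36 B=33] open={R5,R6,R7}
Step 12: commit R7 -> on_hand[A=45 B=33] avail[A=36 B=33] open={R5,R6}
Step 13: reserve R8 A 9 -> on_hand[A=45 B=33] avail[A=27 B=33] open={R5,R6,R8}
Step 14: cancel R5 -> on_hand[A=45 B=33] avail[A=34 B=33] open={R6,R8}
Step 15: commit R6 -> on_hand[A=43 B=33] avail[A=34 B=33] open={R8}
Step 16: cancel R8 -> on_hand[A=43 B=33] avail[A=43 B=33] open={}
Step 17: reserve R9 B 8 -> on_hand[A=43 B=33] avail[A=43 B=25] open={R9}
Step 18: reserve R10 B 8 -> on_hand[A=43 B=33] avail[A=43 B=17] open={R10,R9}
Step 19: cancel R10 -> on_hand[A=43 B=33] avail[A=43 B=25] open={R9}
Step 20: reserve R11 A 8 -> on_hand[A=43 B=33] avail[A=35 B=25] open={R11,R9}
Step 21: commit R9 -> on_hand[A=43 B=25] avail[A=35 B=25] open={R11}
Step 22: reserve R12 A 3 -> on_hand[A=43 B=25] avail[A=32 B=25] open={R11,R12}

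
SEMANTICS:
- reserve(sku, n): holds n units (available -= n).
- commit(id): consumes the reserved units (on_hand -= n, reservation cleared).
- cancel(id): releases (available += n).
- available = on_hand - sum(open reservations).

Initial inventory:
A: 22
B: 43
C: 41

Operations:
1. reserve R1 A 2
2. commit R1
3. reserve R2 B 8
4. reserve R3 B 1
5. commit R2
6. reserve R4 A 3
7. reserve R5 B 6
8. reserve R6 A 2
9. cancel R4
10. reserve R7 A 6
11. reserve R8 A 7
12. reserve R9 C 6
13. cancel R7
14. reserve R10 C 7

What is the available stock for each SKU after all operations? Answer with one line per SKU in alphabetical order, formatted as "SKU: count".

Answer: A: 11
B: 28
C: 28

Derivation:
Step 1: reserve R1 A 2 -> on_hand[A=22 B=43 C=41] avail[A=20 B=43 C=41] open={R1}
Step 2: commit R1 -> on_hand[A=20 B=43 C=41] avail[A=20 B=43 C=41] open={}
Step 3: reserve R2 B 8 -> on_hand[A=20 B=43 C=41] avail[A=20 B=35 C=41] open={R2}
Step 4: reserve R3 B 1 -> on_hand[A=20 B=43 C=41] avail[A=20 B=34 C=41] open={R2,R3}
Step 5: commit R2 -> on_hand[A=20 B=35 C=41] avail[A=20 B=34 C=41] open={R3}
Step 6: reserve R4 A 3 -> on_hand[A=20 B=35 C=41] avail[A=17 B=34 C=41] open={R3,R4}
Step 7: reserve R5 B 6 -> on_hand[A=20 B=35 C=41] avail[A=17 B=28 C=41] open={R3,R4,R5}
Step 8: reserve R6 A 2 -> on_hand[A=20 B=35 C=41] avail[A=15 B=28 C=41] open={R3,R4,R5,R6}
Step 9: cancel R4 -> on_hand[A=20 B=35 C=41] avail[A=18 B=28 C=41] open={R3,R5,R6}
Step 10: reserve R7 A 6 -> on_hand[A=20 B=35 C=41] avail[A=12 B=28 C=41] open={R3,R5,R6,R7}
Step 11: reserve R8 A 7 -> on_hand[A=20 B=35 C=41] avail[A=5 B=28 C=41] open={R3,R5,R6,R7,R8}
Step 12: reserve R9 C 6 -> on_hand[A=20 B=35 C=41] avail[A=5 B=28 C=35] open={R3,R5,R6,R7,R8,R9}
Step 13: cancel R7 -> on_hand[A=20 B=35 C=41] avail[A=11 B=28 C=35] open={R3,R5,R6,R8,R9}
Step 14: reserve R10 C 7 -> on_hand[A=20 B=35 C=41] avail[A=11 B=28 C=28] open={R10,R3,R5,R6,R8,R9}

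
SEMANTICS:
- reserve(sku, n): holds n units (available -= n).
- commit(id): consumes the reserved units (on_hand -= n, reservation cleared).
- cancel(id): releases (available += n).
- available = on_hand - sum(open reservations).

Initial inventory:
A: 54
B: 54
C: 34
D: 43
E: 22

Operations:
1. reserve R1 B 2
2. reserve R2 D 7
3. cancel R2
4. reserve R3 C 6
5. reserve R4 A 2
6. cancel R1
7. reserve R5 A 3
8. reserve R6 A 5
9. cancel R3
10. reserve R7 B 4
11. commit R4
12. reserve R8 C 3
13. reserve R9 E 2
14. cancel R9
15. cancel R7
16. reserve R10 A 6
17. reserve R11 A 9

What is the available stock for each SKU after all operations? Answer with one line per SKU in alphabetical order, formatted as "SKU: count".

Answer: A: 29
B: 54
C: 31
D: 43
E: 22

Derivation:
Step 1: reserve R1 B 2 -> on_hand[A=54 B=54 C=34 D=43 E=22] avail[A=54 B=52 C=34 D=43 E=22] open={R1}
Step 2: reserve R2 D 7 -> on_hand[A=54 B=54 C=34 D=43 E=22] avail[A=54 B=52 C=34 D=36 E=22] open={R1,R2}
Step 3: cancel R2 -> on_hand[A=54 B=54 C=34 D=43 E=22] avail[A=54 B=52 C=34 D=43 E=22] open={R1}
Step 4: reserve R3 C 6 -> on_hand[A=54 B=54 C=34 D=43 E=22] avail[A=54 B=52 C=28 D=43 E=22] open={R1,R3}
Step 5: reserve R4 A 2 -> on_hand[A=54 B=54 C=34 D=43 E=22] avail[A=52 B=52 C=28 D=43 E=22] open={R1,R3,R4}
Step 6: cancel R1 -> on_hand[A=54 B=54 C=34 D=43 E=22] avail[A=52 B=54 C=28 D=43 E=22] open={R3,R4}
Step 7: reserve R5 A 3 -> on_hand[A=54 B=54 C=34 D=43 E=22] avail[A=49 B=54 C=28 D=43 E=22] open={R3,R4,R5}
Step 8: reserve R6 A 5 -> on_hand[A=54 B=54 C=34 D=43 E=22] avail[A=44 B=54 C=28 D=43 E=22] open={R3,R4,R5,R6}
Step 9: cancel R3 -> on_hand[A=54 B=54 C=34 D=43 E=22] avail[A=44 B=54 C=34 D=43 E=22] open={R4,R5,R6}
Step 10: reserve R7 B 4 -> on_hand[A=54 B=54 C=34 D=43 E=22] avail[A=44 B=50 C=34 D=43 E=22] open={R4,R5,R6,R7}
Step 11: commit R4 -> on_hand[A=52 B=54 C=34 D=43 E=22] avail[A=44 B=50 C=34 D=43 E=22] open={R5,R6,R7}
Step 12: reserve R8 C 3 -> on_hand[A=52 B=54 C=34 D=43 E=22] avail[A=44 B=50 C=31 D=43 E=22] open={R5,R6,R7,R8}
Step 13: reserve R9 E 2 -> on_hand[A=52 B=54 C=34 D=43 E=22] avail[A=44 B=50 C=31 D=43 E=20] open={R5,R6,R7,R8,R9}
Step 14: cancel R9 -> on_hand[A=52 B=54 C=34 D=43 E=22] avail[A=44 B=50 C=31 D=43 E=22] open={R5,R6,R7,R8}
Step 15: cancel R7 -> on_hand[A=52 B=54 C=34 D=43 E=22] avail[A=44 B=54 C=31 D=43 E=22] open={R5,R6,R8}
Step 16: reserve R10 A 6 -> on_hand[A=52 B=54 C=34 D=43 E=22] avail[A=38 B=54 C=31 D=43 E=22] open={R10,R5,R6,R8}
Step 17: reserve R11 A 9 -> on_hand[A=52 B=54 C=34 D=43 E=22] avail[A=29 B=54 C=31 D=43 E=22] open={R10,R11,R5,R6,R8}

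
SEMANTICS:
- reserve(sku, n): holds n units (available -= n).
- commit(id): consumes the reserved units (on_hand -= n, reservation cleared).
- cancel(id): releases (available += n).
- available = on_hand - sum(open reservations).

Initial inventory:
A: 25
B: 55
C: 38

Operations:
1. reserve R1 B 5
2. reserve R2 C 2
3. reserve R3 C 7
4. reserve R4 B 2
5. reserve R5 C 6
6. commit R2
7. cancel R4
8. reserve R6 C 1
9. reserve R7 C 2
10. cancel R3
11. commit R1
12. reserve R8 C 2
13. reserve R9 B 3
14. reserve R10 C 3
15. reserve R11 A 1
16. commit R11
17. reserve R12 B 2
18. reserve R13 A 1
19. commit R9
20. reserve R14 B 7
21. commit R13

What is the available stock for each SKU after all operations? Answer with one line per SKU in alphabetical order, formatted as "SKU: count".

Step 1: reserve R1 B 5 -> on_hand[A=25 B=55 C=38] avail[A=25 B=50 C=38] open={R1}
Step 2: reserve R2 C 2 -> on_hand[A=25 B=55 C=38] avail[A=25 B=50 C=36] open={R1,R2}
Step 3: reserve R3 C 7 -> on_hand[A=25 B=55 C=38] avail[A=25 B=50 C=29] open={R1,R2,R3}
Step 4: reserve R4 B 2 -> on_hand[A=25 B=55 C=38] avail[A=25 B=48 C=29] open={R1,R2,R3,R4}
Step 5: reserve R5 C 6 -> on_hand[A=25 B=55 C=38] avail[A=25 B=48 C=23] open={R1,R2,R3,R4,R5}
Step 6: commit R2 -> on_hand[A=25 B=55 C=36] avail[A=25 B=48 C=23] open={R1,R3,R4,R5}
Step 7: cancel R4 -> on_hand[A=25 B=55 C=36] avail[A=25 B=50 C=23] open={R1,R3,R5}
Step 8: reserve R6 C 1 -> on_hand[A=25 B=55 C=36] avail[A=25 B=50 C=22] open={R1,R3,R5,R6}
Step 9: reserve R7 C 2 -> on_hand[A=25 B=55 C=36] avail[A=25 B=50 C=20] open={R1,R3,R5,R6,R7}
Step 10: cancel R3 -> on_hand[A=25 B=55 C=36] avail[A=25 B=50 C=27] open={R1,R5,R6,R7}
Step 11: commit R1 -> on_hand[A=25 B=50 C=36] avail[A=25 B=50 C=27] open={R5,R6,R7}
Step 12: reserve R8 C 2 -> on_hand[A=25 B=50 C=36] avail[A=25 B=50 C=25] open={R5,R6,R7,R8}
Step 13: reserve R9 B 3 -> on_hand[A=25 B=50 C=36] avail[A=25 B=47 C=25] open={R5,R6,R7,R8,R9}
Step 14: reserve R10 C 3 -> on_hand[A=25 B=50 C=36] avail[A=25 B=47 C=22] open={R10,R5,R6,R7,R8,R9}
Step 15: reserve R11 A 1 -> on_hand[A=25 B=50 C=36] avail[A=24 B=47 C=22] open={R10,R11,R5,R6,R7,R8,R9}
Step 16: commit R11 -> on_hand[A=24 B=50 C=36] avail[A=24 B=47 C=22] open={R10,R5,R6,R7,R8,R9}
Step 17: reserve R12 B 2 -> on_hand[A=24 B=50 C=36] avail[A=24 B=45 C=22] open={R10,R12,R5,R6,R7,R8,R9}
Step 18: reserve R13 A 1 -> on_hand[A=24 B=50 C=36] avail[A=23 B=45 C=22] open={R10,R12,R13,R5,R6,R7,R8,R9}
Step 19: commit R9 -> on_hand[A=24 B=47 C=36] avail[A=23 B=45 C=22] open={R10,R12,R13,R5,R6,R7,R8}
Step 20: reserve R14 B 7 -> on_hand[A=24 B=47 C=36] avail[A=23 B=38 C=22] open={R10,R12,R13,R14,R5,R6,R7,R8}
Step 21: commit R13 -> on_hand[A=23 B=47 C=36] avail[A=23 B=38 C=22] open={R10,R12,R14,R5,R6,R7,R8}

Answer: A: 23
B: 38
C: 22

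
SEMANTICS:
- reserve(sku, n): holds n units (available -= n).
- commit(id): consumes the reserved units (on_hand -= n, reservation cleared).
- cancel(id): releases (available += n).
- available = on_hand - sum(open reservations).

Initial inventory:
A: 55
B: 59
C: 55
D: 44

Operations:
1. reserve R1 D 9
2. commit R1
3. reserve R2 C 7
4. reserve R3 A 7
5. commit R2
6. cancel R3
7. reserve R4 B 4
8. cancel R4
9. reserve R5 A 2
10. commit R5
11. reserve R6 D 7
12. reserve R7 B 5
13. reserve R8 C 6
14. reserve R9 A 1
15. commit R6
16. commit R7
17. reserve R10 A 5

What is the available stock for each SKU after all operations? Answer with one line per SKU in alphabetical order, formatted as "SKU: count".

Step 1: reserve R1 D 9 -> on_hand[A=55 B=59 C=55 D=44] avail[A=55 B=59 C=55 D=35] open={R1}
Step 2: commit R1 -> on_hand[A=55 B=59 C=55 D=35] avail[A=55 B=59 C=55 D=35] open={}
Step 3: reserve R2 C 7 -> on_hand[A=55 B=59 C=55 D=35] avail[A=55 B=59 C=48 D=35] open={R2}
Step 4: reserve R3 A 7 -> on_hand[A=55 B=59 C=55 D=35] avail[A=48 B=59 C=48 D=35] open={R2,R3}
Step 5: commit R2 -> on_hand[A=55 B=59 C=48 D=35] avail[A=48 B=59 C=48 D=35] open={R3}
Step 6: cancel R3 -> on_hand[A=55 B=59 C=48 D=35] avail[A=55 B=59 C=48 D=35] open={}
Step 7: reserve R4 B 4 -> on_hand[A=55 B=59 C=48 D=35] avail[A=55 B=55 C=48 D=35] open={R4}
Step 8: cancel R4 -> on_hand[A=55 B=59 C=48 D=35] avail[A=55 B=59 C=48 D=35] open={}
Step 9: reserve R5 A 2 -> on_hand[A=55 B=59 C=48 D=35] avail[A=53 B=59 C=48 D=35] open={R5}
Step 10: commit R5 -> on_hand[A=53 B=59 C=48 D=35] avail[A=53 B=59 C=48 D=35] open={}
Step 11: reserve R6 D 7 -> on_hand[A=53 B=59 C=48 D=35] avail[A=53 B=59 C=48 D=28] open={R6}
Step 12: reserve R7 B 5 -> on_hand[A=53 B=59 C=48 D=35] avail[A=53 B=54 C=48 D=28] open={R6,R7}
Step 13: reserve R8 C 6 -> on_hand[A=53 B=59 C=48 D=35] avail[A=53 B=54 C=42 D=28] open={R6,R7,R8}
Step 14: reserve R9 A 1 -> on_hand[A=53 B=59 C=48 D=35] avail[A=52 B=54 C=42 D=28] open={R6,R7,R8,R9}
Step 15: commit R6 -> on_hand[A=53 B=59 C=48 D=28] avail[A=52 B=54 C=42 D=28] open={R7,R8,R9}
Step 16: commit R7 -> on_hand[A=53 B=54 C=48 D=28] avail[A=52 B=54 C=42 D=28] open={R8,R9}
Step 17: reserve R10 A 5 -> on_hand[A=53 B=54 C=48 D=28] avail[A=47 B=54 C=42 D=28] open={R10,R8,R9}

Answer: A: 47
B: 54
C: 42
D: 28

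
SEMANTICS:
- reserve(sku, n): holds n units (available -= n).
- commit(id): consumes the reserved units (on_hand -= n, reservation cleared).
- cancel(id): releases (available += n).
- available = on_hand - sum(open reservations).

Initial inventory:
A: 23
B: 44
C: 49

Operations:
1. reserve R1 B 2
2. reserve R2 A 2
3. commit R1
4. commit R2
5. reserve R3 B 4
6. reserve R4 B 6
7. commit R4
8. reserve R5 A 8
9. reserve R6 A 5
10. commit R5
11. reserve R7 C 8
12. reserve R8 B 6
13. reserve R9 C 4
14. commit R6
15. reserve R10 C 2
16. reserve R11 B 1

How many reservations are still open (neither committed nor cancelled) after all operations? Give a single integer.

Step 1: reserve R1 B 2 -> on_hand[A=23 B=44 C=49] avail[A=23 B=42 C=49] open={R1}
Step 2: reserve R2 A 2 -> on_hand[A=23 B=44 C=49] avail[A=21 B=42 C=49] open={R1,R2}
Step 3: commit R1 -> on_hand[A=23 B=42 C=49] avail[A=21 B=42 C=49] open={R2}
Step 4: commit R2 -> on_hand[A=21 B=42 C=49] avail[A=21 B=42 C=49] open={}
Step 5: reserve R3 B 4 -> on_hand[A=21 B=42 C=49] avail[A=21 B=38 C=49] open={R3}
Step 6: reserve R4 B 6 -> on_hand[A=21 B=42 C=49] avail[A=21 B=32 C=49] open={R3,R4}
Step 7: commit R4 -> on_hand[A=21 B=36 C=49] avail[A=21 B=32 C=49] open={R3}
Step 8: reserve R5 A 8 -> on_hand[A=21 B=36 C=49] avail[A=13 B=32 C=49] open={R3,R5}
Step 9: reserve R6 A 5 -> on_hand[A=21 B=36 C=49] avail[A=8 B=32 C=49] open={R3,R5,R6}
Step 10: commit R5 -> on_hand[A=13 B=36 C=49] avail[A=8 B=32 C=49] open={R3,R6}
Step 11: reserve R7 C 8 -> on_hand[A=13 B=36 C=49] avail[A=8 B=32 C=41] open={R3,R6,R7}
Step 12: reserve R8 B 6 -> on_hand[A=13 B=36 C=49] avail[A=8 B=26 C=41] open={R3,R6,R7,R8}
Step 13: reserve R9 C 4 -> on_hand[A=13 B=36 C=49] avail[A=8 B=26 C=37] open={R3,R6,R7,R8,R9}
Step 14: commit R6 -> on_hand[A=8 B=36 C=49] avail[A=8 B=26 C=37] open={R3,R7,R8,R9}
Step 15: reserve R10 C 2 -> on_hand[A=8 B=36 C=49] avail[A=8 B=26 C=35] open={R10,R3,R7,R8,R9}
Step 16: reserve R11 B 1 -> on_hand[A=8 B=36 C=49] avail[A=8 B=25 C=35] open={R10,R11,R3,R7,R8,R9}
Open reservations: ['R10', 'R11', 'R3', 'R7', 'R8', 'R9'] -> 6

Answer: 6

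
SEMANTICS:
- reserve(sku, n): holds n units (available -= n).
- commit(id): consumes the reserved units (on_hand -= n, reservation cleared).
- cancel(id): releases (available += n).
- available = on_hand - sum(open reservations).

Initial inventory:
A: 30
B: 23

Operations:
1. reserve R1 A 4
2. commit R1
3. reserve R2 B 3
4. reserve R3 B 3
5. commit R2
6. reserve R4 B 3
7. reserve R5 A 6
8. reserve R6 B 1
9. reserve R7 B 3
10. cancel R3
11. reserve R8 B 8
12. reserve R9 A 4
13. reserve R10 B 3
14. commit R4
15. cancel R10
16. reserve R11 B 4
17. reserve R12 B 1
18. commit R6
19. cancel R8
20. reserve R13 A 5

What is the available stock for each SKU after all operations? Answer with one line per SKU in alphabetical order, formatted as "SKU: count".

Step 1: reserve R1 A 4 -> on_hand[A=30 B=23] avail[A=26 B=23] open={R1}
Step 2: commit R1 -> on_hand[A=26 B=23] avail[A=26 B=23] open={}
Step 3: reserve R2 B 3 -> on_hand[A=26 B=23] avail[A=26 B=20] open={R2}
Step 4: reserve R3 B 3 -> on_hand[A=26 B=23] avail[A=26 B=17] open={R2,R3}
Step 5: commit R2 -> on_hand[A=26 B=20] avail[A=26 B=17] open={R3}
Step 6: reserve R4 B 3 -> on_hand[A=26 B=20] avail[A=26 B=14] open={R3,R4}
Step 7: reserve R5 A 6 -> on_hand[A=26 B=20] avail[A=20 B=14] open={R3,R4,R5}
Step 8: reserve R6 B 1 -> on_hand[A=26 B=20] avail[A=20 B=13] open={R3,R4,R5,R6}
Step 9: reserve R7 B 3 -> on_hand[A=26 B=20] avail[A=20 B=10] open={R3,R4,R5,R6,R7}
Step 10: cancel R3 -> on_hand[A=26 B=20] avail[A=20 B=13] open={R4,R5,R6,R7}
Step 11: reserve R8 B 8 -> on_hand[A=26 B=20] avail[A=20 B=5] open={R4,R5,R6,R7,R8}
Step 12: reserve R9 A 4 -> on_hand[A=26 B=20] avail[A=16 B=5] open={R4,R5,R6,R7,R8,R9}
Step 13: reserve R10 B 3 -> on_hand[A=26 B=20] avail[A=16 B=2] open={R10,R4,R5,R6,R7,R8,R9}
Step 14: commit R4 -> on_hand[A=26 B=17] avail[A=16 B=2] open={R10,R5,R6,R7,R8,R9}
Step 15: cancel R10 -> on_hand[A=26 B=17] avail[A=16 B=5] open={R5,R6,R7,R8,R9}
Step 16: reserve R11 B 4 -> on_hand[A=26 B=17] avail[A=16 B=1] open={R11,R5,R6,R7,R8,R9}
Step 17: reserve R12 B 1 -> on_hand[A=26 B=17] avail[A=16 B=0] open={R11,R12,R5,R6,R7,R8,R9}
Step 18: commit R6 -> on_hand[A=26 B=16] avail[A=16 B=0] open={R11,R12,R5,R7,R8,R9}
Step 19: cancel R8 -> on_hand[A=26 B=16] avail[A=16 B=8] open={R11,R12,R5,R7,R9}
Step 20: reserve R13 A 5 -> on_hand[A=26 B=16] avail[A=11 B=8] open={R11,R12,R13,R5,R7,R9}

Answer: A: 11
B: 8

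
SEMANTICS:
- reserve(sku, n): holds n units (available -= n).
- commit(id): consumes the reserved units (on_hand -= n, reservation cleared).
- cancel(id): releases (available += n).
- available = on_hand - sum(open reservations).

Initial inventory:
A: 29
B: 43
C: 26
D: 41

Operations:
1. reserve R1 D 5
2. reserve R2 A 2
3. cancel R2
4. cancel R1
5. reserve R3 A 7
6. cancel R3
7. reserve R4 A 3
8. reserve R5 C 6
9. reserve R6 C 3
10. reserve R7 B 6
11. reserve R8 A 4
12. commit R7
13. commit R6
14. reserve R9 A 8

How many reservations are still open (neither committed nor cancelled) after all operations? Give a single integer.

Step 1: reserve R1 D 5 -> on_hand[A=29 B=43 C=26 D=41] avail[A=29 B=43 C=26 D=36] open={R1}
Step 2: reserve R2 A 2 -> on_hand[A=29 B=43 C=26 D=41] avail[A=27 B=43 C=26 D=36] open={R1,R2}
Step 3: cancel R2 -> on_hand[A=29 B=43 C=26 D=41] avail[A=29 B=43 C=26 D=36] open={R1}
Step 4: cancel R1 -> on_hand[A=29 B=43 C=26 D=41] avail[A=29 B=43 C=26 D=41] open={}
Step 5: reserve R3 A 7 -> on_hand[A=29 B=43 C=26 D=41] avail[A=22 B=43 C=26 D=41] open={R3}
Step 6: cancel R3 -> on_hand[A=29 B=43 C=26 D=41] avail[A=29 B=43 C=26 D=41] open={}
Step 7: reserve R4 A 3 -> on_hand[A=29 B=43 C=26 D=41] avail[A=26 B=43 C=26 D=41] open={R4}
Step 8: reserve R5 C 6 -> on_hand[A=29 B=43 C=26 D=41] avail[A=26 B=43 C=20 D=41] open={R4,R5}
Step 9: reserve R6 C 3 -> on_hand[A=29 B=43 C=26 D=41] avail[A=26 B=43 C=17 D=41] open={R4,R5,R6}
Step 10: reserve R7 B 6 -> on_hand[A=29 B=43 C=26 D=41] avail[A=26 B=37 C=17 D=41] open={R4,R5,R6,R7}
Step 11: reserve R8 A 4 -> on_hand[A=29 B=43 C=26 D=41] avail[A=22 B=37 C=17 D=41] open={R4,R5,R6,R7,R8}
Step 12: commit R7 -> on_hand[A=29 B=37 C=26 D=41] avail[A=22 B=37 C=17 D=41] open={R4,R5,R6,R8}
Step 13: commit R6 -> on_hand[A=29 B=37 C=23 D=41] avail[A=22 B=37 C=17 D=41] open={R4,R5,R8}
Step 14: reserve R9 A 8 -> on_hand[A=29 B=37 C=23 D=41] avail[A=14 B=37 C=17 D=41] open={R4,R5,R8,R9}
Open reservations: ['R4', 'R5', 'R8', 'R9'] -> 4

Answer: 4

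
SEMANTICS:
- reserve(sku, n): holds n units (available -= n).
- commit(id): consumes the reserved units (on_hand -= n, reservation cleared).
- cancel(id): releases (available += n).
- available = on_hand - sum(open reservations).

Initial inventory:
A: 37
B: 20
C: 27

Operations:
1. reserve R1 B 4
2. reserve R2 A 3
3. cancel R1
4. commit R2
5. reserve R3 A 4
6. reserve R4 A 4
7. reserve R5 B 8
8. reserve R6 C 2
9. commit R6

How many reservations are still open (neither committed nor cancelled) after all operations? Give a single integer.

Answer: 3

Derivation:
Step 1: reserve R1 B 4 -> on_hand[A=37 B=20 C=27] avail[A=37 B=16 C=27] open={R1}
Step 2: reserve R2 A 3 -> on_hand[A=37 B=20 C=27] avail[A=34 B=16 C=27] open={R1,R2}
Step 3: cancel R1 -> on_hand[A=37 B=20 C=27] avail[A=34 B=20 C=27] open={R2}
Step 4: commit R2 -> on_hand[A=34 B=20 C=27] avail[A=34 B=20 C=27] open={}
Step 5: reserve R3 A 4 -> on_hand[A=34 B=20 C=27] avail[A=30 B=20 C=27] open={R3}
Step 6: reserve R4 A 4 -> on_hand[A=34 B=20 C=27] avail[A=26 B=20 C=27] open={R3,R4}
Step 7: reserve R5 B 8 -> on_hand[A=34 B=20 C=27] avail[A=26 B=12 C=27] open={R3,R4,R5}
Step 8: reserve R6 C 2 -> on_hand[A=34 B=20 C=27] avail[A=26 B=12 C=25] open={R3,R4,R5,R6}
Step 9: commit R6 -> on_hand[A=34 B=20 C=25] avail[A=26 B=12 C=25] open={R3,R4,R5}
Open reservations: ['R3', 'R4', 'R5'] -> 3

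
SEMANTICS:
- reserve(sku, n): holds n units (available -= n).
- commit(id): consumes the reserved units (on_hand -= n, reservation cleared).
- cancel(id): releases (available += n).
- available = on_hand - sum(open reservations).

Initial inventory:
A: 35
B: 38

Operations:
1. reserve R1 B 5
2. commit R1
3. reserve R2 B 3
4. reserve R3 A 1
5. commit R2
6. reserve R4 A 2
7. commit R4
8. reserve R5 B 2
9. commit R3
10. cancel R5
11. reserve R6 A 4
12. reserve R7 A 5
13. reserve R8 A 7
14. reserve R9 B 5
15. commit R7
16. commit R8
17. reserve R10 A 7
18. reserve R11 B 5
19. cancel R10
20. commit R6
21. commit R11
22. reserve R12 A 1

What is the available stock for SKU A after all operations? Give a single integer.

Step 1: reserve R1 B 5 -> on_hand[A=35 B=38] avail[A=35 B=33] open={R1}
Step 2: commit R1 -> on_hand[A=35 B=33] avail[A=35 B=33] open={}
Step 3: reserve R2 B 3 -> on_hand[A=35 B=33] avail[A=35 B=30] open={R2}
Step 4: reserve R3 A 1 -> on_hand[A=35 B=33] avail[A=34 B=30] open={R2,R3}
Step 5: commit R2 -> on_hand[A=35 B=30] avail[A=34 B=30] open={R3}
Step 6: reserve R4 A 2 -> on_hand[A=35 B=30] avail[A=32 B=30] open={R3,R4}
Step 7: commit R4 -> on_hand[A=33 B=30] avail[A=32 B=30] open={R3}
Step 8: reserve R5 B 2 -> on_hand[A=33 B=30] avail[A=32 B=28] open={R3,R5}
Step 9: commit R3 -> on_hand[A=32 B=30] avail[A=32 B=28] open={R5}
Step 10: cancel R5 -> on_hand[A=32 B=30] avail[A=32 B=30] open={}
Step 11: reserve R6 A 4 -> on_hand[A=32 B=30] avail[A=28 B=30] open={R6}
Step 12: reserve R7 A 5 -> on_hand[A=32 B=30] avail[A=23 B=30] open={R6,R7}
Step 13: reserve R8 A 7 -> on_hand[A=32 B=30] avail[A=16 B=30] open={R6,R7,R8}
Step 14: reserve R9 B 5 -> on_hand[A=32 B=30] avail[A=16 B=25] open={R6,R7,R8,R9}
Step 15: commit R7 -> on_hand[A=27 B=30] avail[A=16 B=25] open={R6,R8,R9}
Step 16: commit R8 -> on_hand[A=20 B=30] avail[A=16 B=25] open={R6,R9}
Step 17: reserve R10 A 7 -> on_hand[A=20 B=30] avail[A=9 B=25] open={R10,R6,R9}
Step 18: reserve R11 B 5 -> on_hand[A=20 B=30] avail[A=9 B=20] open={R10,R11,R6,R9}
Step 19: cancel R10 -> on_hand[A=20 B=30] avail[A=16 B=20] open={R11,R6,R9}
Step 20: commit R6 -> on_hand[A=16 B=30] avail[A=16 B=20] open={R11,R9}
Step 21: commit R11 -> on_hand[A=16 B=25] avail[A=16 B=20] open={R9}
Step 22: reserve R12 A 1 -> on_hand[A=16 B=25] avail[A=15 B=20] open={R12,R9}
Final available[A] = 15

Answer: 15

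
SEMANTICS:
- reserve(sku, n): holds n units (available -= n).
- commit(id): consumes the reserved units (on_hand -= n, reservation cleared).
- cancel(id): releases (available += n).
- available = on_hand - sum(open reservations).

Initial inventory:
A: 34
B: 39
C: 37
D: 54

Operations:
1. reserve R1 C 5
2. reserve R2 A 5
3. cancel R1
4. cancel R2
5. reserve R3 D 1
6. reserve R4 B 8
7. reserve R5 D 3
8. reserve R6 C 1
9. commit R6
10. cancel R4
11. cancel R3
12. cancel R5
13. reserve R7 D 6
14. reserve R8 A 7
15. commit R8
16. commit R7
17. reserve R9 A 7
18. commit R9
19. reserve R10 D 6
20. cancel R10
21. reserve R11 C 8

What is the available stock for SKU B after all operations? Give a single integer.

Answer: 39

Derivation:
Step 1: reserve R1 C 5 -> on_hand[A=34 B=39 C=37 D=54] avail[A=34 B=39 C=32 D=54] open={R1}
Step 2: reserve R2 A 5 -> on_hand[A=34 B=39 C=37 D=54] avail[A=29 B=39 C=32 D=54] open={R1,R2}
Step 3: cancel R1 -> on_hand[A=34 B=39 C=37 D=54] avail[A=29 B=39 C=37 D=54] open={R2}
Step 4: cancel R2 -> on_hand[A=34 B=39 C=37 D=54] avail[A=34 B=39 C=37 D=54] open={}
Step 5: reserve R3 D 1 -> on_hand[A=34 B=39 C=37 D=54] avail[A=34 B=39 C=37 D=53] open={R3}
Step 6: reserve R4 B 8 -> on_hand[A=34 B=39 C=37 D=54] avail[A=34 B=31 C=37 D=53] open={R3,R4}
Step 7: reserve R5 D 3 -> on_hand[A=34 B=39 C=37 D=54] avail[A=34 B=31 C=37 D=50] open={R3,R4,R5}
Step 8: reserve R6 C 1 -> on_hand[A=34 B=39 C=37 D=54] avail[A=34 B=31 C=36 D=50] open={R3,R4,R5,R6}
Step 9: commit R6 -> on_hand[A=34 B=39 C=36 D=54] avail[A=34 B=31 C=36 D=50] open={R3,R4,R5}
Step 10: cancel R4 -> on_hand[A=34 B=39 C=36 D=54] avail[A=34 B=39 C=36 D=50] open={R3,R5}
Step 11: cancel R3 -> on_hand[A=34 B=39 C=36 D=54] avail[A=34 B=39 C=36 D=51] open={R5}
Step 12: cancel R5 -> on_hand[A=34 B=39 C=36 D=54] avail[A=34 B=39 C=36 D=54] open={}
Step 13: reserve R7 D 6 -> on_hand[A=34 B=39 C=36 D=54] avail[A=34 B=39 C=36 D=48] open={R7}
Step 14: reserve R8 A 7 -> on_hand[A=34 B=39 C=36 D=54] avail[A=27 B=39 C=36 D=48] open={R7,R8}
Step 15: commit R8 -> on_hand[A=27 B=39 C=36 D=54] avail[A=27 B=39 C=36 D=48] open={R7}
Step 16: commit R7 -> on_hand[A=27 B=39 C=36 D=48] avail[A=27 B=39 C=36 D=48] open={}
Step 17: reserve R9 A 7 -> on_hand[A=27 B=39 C=36 D=48] avail[A=20 B=39 C=36 D=48] open={R9}
Step 18: commit R9 -> on_hand[A=20 B=39 C=36 D=48] avail[A=20 B=39 C=36 D=48] open={}
Step 19: reserve R10 D 6 -> on_hand[A=20 B=39 C=36 D=48] avail[A=20 B=39 C=36 D=42] open={R10}
Step 20: cancel R10 -> on_hand[A=20 B=39 C=36 D=48] avail[A=20 B=39 C=36 D=48] open={}
Step 21: reserve R11 C 8 -> on_hand[A=20 B=39 C=36 D=48] avail[A=20 B=39 C=28 D=48] open={R11}
Final available[B] = 39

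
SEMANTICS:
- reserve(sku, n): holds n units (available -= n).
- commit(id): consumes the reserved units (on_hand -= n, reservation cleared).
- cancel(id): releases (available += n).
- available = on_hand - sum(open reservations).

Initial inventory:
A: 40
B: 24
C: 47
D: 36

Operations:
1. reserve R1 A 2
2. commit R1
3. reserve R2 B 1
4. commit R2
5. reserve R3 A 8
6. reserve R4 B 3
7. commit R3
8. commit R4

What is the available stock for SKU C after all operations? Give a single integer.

Answer: 47

Derivation:
Step 1: reserve R1 A 2 -> on_hand[A=40 B=24 C=47 D=36] avail[A=38 B=24 C=47 D=36] open={R1}
Step 2: commit R1 -> on_hand[A=38 B=24 C=47 D=36] avail[A=38 B=24 C=47 D=36] open={}
Step 3: reserve R2 B 1 -> on_hand[A=38 B=24 C=47 D=36] avail[A=38 B=23 C=47 D=36] open={R2}
Step 4: commit R2 -> on_hand[A=38 B=23 C=47 D=36] avail[A=38 B=23 C=47 D=36] open={}
Step 5: reserve R3 A 8 -> on_hand[A=38 B=23 C=47 D=36] avail[A=30 B=23 C=47 D=36] open={R3}
Step 6: reserve R4 B 3 -> on_hand[A=38 B=23 C=47 D=36] avail[A=30 B=20 C=47 D=36] open={R3,R4}
Step 7: commit R3 -> on_hand[A=30 B=23 C=47 D=36] avail[A=30 B=20 C=47 D=36] open={R4}
Step 8: commit R4 -> on_hand[A=30 B=20 C=47 D=36] avail[A=30 B=20 C=47 D=36] open={}
Final available[C] = 47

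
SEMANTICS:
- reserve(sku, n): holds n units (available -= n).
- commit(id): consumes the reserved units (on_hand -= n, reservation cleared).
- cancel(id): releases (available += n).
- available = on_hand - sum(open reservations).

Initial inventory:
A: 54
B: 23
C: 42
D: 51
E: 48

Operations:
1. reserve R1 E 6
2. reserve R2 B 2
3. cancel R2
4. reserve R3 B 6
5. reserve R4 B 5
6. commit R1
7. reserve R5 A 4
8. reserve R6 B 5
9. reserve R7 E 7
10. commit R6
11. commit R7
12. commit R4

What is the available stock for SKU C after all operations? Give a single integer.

Answer: 42

Derivation:
Step 1: reserve R1 E 6 -> on_hand[A=54 B=23 C=42 D=51 E=48] avail[A=54 B=23 C=42 D=51 E=42] open={R1}
Step 2: reserve R2 B 2 -> on_hand[A=54 B=23 C=42 D=51 E=48] avail[A=54 B=21 C=42 D=51 E=42] open={R1,R2}
Step 3: cancel R2 -> on_hand[A=54 B=23 C=42 D=51 E=48] avail[A=54 B=23 C=42 D=51 E=42] open={R1}
Step 4: reserve R3 B 6 -> on_hand[A=54 B=23 C=42 D=51 E=48] avail[A=54 B=17 C=42 D=51 E=42] open={R1,R3}
Step 5: reserve R4 B 5 -> on_hand[A=54 B=23 C=42 D=51 E=48] avail[A=54 B=12 C=42 D=51 E=42] open={R1,R3,R4}
Step 6: commit R1 -> on_hand[A=54 B=23 C=42 D=51 E=42] avail[A=54 B=12 C=42 D=51 E=42] open={R3,R4}
Step 7: reserve R5 A 4 -> on_hand[A=54 B=23 C=42 D=51 E=42] avail[A=50 B=12 C=42 D=51 E=42] open={R3,R4,R5}
Step 8: reserve R6 B 5 -> on_hand[A=54 B=23 C=42 D=51 E=42] avail[A=50 B=7 C=42 D=51 E=42] open={R3,R4,R5,R6}
Step 9: reserve R7 E 7 -> on_hand[A=54 B=23 C=42 D=51 E=42] avail[A=50 B=7 C=42 D=51 E=35] open={R3,R4,R5,R6,R7}
Step 10: commit R6 -> on_hand[A=54 B=18 C=42 D=51 E=42] avail[A=50 B=7 C=42 D=51 E=35] open={R3,R4,R5,R7}
Step 11: commit R7 -> on_hand[A=54 B=18 C=42 D=51 E=35] avail[A=50 B=7 C=42 D=51 E=35] open={R3,R4,R5}
Step 12: commit R4 -> on_hand[A=54 B=13 C=42 D=51 E=35] avail[A=50 B=7 C=42 D=51 E=35] open={R3,R5}
Final available[C] = 42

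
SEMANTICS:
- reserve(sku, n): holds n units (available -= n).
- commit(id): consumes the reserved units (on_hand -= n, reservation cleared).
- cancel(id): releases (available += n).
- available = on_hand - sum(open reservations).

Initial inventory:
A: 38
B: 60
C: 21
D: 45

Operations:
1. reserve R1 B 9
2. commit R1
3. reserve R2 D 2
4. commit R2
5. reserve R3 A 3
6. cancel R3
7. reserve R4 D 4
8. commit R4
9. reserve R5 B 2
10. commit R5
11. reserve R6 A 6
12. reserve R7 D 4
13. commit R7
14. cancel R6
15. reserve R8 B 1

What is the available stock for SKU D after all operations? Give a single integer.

Answer: 35

Derivation:
Step 1: reserve R1 B 9 -> on_hand[A=38 B=60 C=21 D=45] avail[A=38 B=51 C=21 D=45] open={R1}
Step 2: commit R1 -> on_hand[A=38 B=51 C=21 D=45] avail[A=38 B=51 C=21 D=45] open={}
Step 3: reserve R2 D 2 -> on_hand[A=38 B=51 C=21 D=45] avail[A=38 B=51 C=21 D=43] open={R2}
Step 4: commit R2 -> on_hand[A=38 B=51 C=21 D=43] avail[A=38 B=51 C=21 D=43] open={}
Step 5: reserve R3 A 3 -> on_hand[A=38 B=51 C=21 D=43] avail[A=35 B=51 C=21 D=43] open={R3}
Step 6: cancel R3 -> on_hand[A=38 B=51 C=21 D=43] avail[A=38 B=51 C=21 D=43] open={}
Step 7: reserve R4 D 4 -> on_hand[A=38 B=51 C=21 D=43] avail[A=38 B=51 C=21 D=39] open={R4}
Step 8: commit R4 -> on_hand[A=38 B=51 C=21 D=39] avail[A=38 B=51 C=21 D=39] open={}
Step 9: reserve R5 B 2 -> on_hand[A=38 B=51 C=21 D=39] avail[A=38 B=49 C=21 D=39] open={R5}
Step 10: commit R5 -> on_hand[A=38 B=49 C=21 D=39] avail[A=38 B=49 C=21 D=39] open={}
Step 11: reserve R6 A 6 -> on_hand[A=38 B=49 C=21 D=39] avail[A=32 B=49 C=21 D=39] open={R6}
Step 12: reserve R7 D 4 -> on_hand[A=38 B=49 C=21 D=39] avail[A=32 B=49 C=21 D=35] open={R6,R7}
Step 13: commit R7 -> on_hand[A=38 B=49 C=21 D=35] avail[A=32 B=49 C=21 D=35] open={R6}
Step 14: cancel R6 -> on_hand[A=38 B=49 C=21 D=35] avail[A=38 B=49 C=21 D=35] open={}
Step 15: reserve R8 B 1 -> on_hand[A=38 B=49 C=21 D=35] avail[A=38 B=48 C=21 D=35] open={R8}
Final available[D] = 35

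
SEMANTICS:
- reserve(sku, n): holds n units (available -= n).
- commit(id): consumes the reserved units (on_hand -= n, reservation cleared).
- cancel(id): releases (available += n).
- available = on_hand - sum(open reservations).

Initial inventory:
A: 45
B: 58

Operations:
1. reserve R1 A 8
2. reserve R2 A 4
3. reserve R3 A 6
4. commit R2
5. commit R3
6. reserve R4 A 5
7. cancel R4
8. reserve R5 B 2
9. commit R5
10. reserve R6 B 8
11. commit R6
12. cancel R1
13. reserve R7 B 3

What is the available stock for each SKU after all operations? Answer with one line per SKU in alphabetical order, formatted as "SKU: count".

Step 1: reserve R1 A 8 -> on_hand[A=45 B=58] avail[A=37 B=58] open={R1}
Step 2: reserve R2 A 4 -> on_hand[A=45 B=58] avail[A=33 B=58] open={R1,R2}
Step 3: reserve R3 A 6 -> on_hand[A=45 B=58] avail[A=27 B=58] open={R1,R2,R3}
Step 4: commit R2 -> on_hand[A=41 B=58] avail[A=27 B=58] open={R1,R3}
Step 5: commit R3 -> on_hand[A=35 B=58] avail[A=27 B=58] open={R1}
Step 6: reserve R4 A 5 -> on_hand[A=35 B=58] avail[A=22 B=58] open={R1,R4}
Step 7: cancel R4 -> on_hand[A=35 B=58] avail[A=27 B=58] open={R1}
Step 8: reserve R5 B 2 -> on_hand[A=35 B=58] avail[A=27 B=56] open={R1,R5}
Step 9: commit R5 -> on_hand[A=35 B=56] avail[A=27 B=56] open={R1}
Step 10: reserve R6 B 8 -> on_hand[A=35 B=56] avail[A=27 B=48] open={R1,R6}
Step 11: commit R6 -> on_hand[A=35 B=48] avail[A=27 B=48] open={R1}
Step 12: cancel R1 -> on_hand[A=35 B=48] avail[A=35 B=48] open={}
Step 13: reserve R7 B 3 -> on_hand[A=35 B=48] avail[A=35 B=45] open={R7}

Answer: A: 35
B: 45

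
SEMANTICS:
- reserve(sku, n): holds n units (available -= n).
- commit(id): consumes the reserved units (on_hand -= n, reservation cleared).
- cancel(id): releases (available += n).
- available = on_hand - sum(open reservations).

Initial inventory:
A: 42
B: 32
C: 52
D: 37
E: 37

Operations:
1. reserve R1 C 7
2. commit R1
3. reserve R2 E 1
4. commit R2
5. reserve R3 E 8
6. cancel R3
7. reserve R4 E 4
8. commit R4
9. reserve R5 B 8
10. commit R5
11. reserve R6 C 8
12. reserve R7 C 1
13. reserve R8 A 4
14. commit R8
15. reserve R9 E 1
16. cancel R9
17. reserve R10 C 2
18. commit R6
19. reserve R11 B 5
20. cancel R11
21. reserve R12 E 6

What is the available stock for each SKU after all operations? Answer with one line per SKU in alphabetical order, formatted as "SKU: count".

Answer: A: 38
B: 24
C: 34
D: 37
E: 26

Derivation:
Step 1: reserve R1 C 7 -> on_hand[A=42 B=32 C=52 D=37 E=37] avail[A=42 B=32 C=45 D=37 E=37] open={R1}
Step 2: commit R1 -> on_hand[A=42 B=32 C=45 D=37 E=37] avail[A=42 B=32 C=45 D=37 E=37] open={}
Step 3: reserve R2 E 1 -> on_hand[A=42 B=32 C=45 D=37 E=37] avail[A=42 B=32 C=45 D=37 E=36] open={R2}
Step 4: commit R2 -> on_hand[A=42 B=32 C=45 D=37 E=36] avail[A=42 B=32 C=45 D=37 E=36] open={}
Step 5: reserve R3 E 8 -> on_hand[A=42 B=32 C=45 D=37 E=36] avail[A=42 B=32 C=45 D=37 E=28] open={R3}
Step 6: cancel R3 -> on_hand[A=42 B=32 C=45 D=37 E=36] avail[A=42 B=32 C=45 D=37 E=36] open={}
Step 7: reserve R4 E 4 -> on_hand[A=42 B=32 C=45 D=37 E=36] avail[A=42 B=32 C=45 D=37 E=32] open={R4}
Step 8: commit R4 -> on_hand[A=42 B=32 C=45 D=37 E=32] avail[A=42 B=32 C=45 D=37 E=32] open={}
Step 9: reserve R5 B 8 -> on_hand[A=42 B=32 C=45 D=37 E=32] avail[A=42 B=24 C=45 D=37 E=32] open={R5}
Step 10: commit R5 -> on_hand[A=42 B=24 C=45 D=37 E=32] avail[A=42 B=24 C=45 D=37 E=32] open={}
Step 11: reserve R6 C 8 -> on_hand[A=42 B=24 C=45 D=37 E=32] avail[A=42 B=24 C=37 D=37 E=32] open={R6}
Step 12: reserve R7 C 1 -> on_hand[A=42 B=24 C=45 D=37 E=32] avail[A=42 B=24 C=36 D=37 E=32] open={R6,R7}
Step 13: reserve R8 A 4 -> on_hand[A=42 B=24 C=45 D=37 E=32] avail[A=38 B=24 C=36 D=37 E=32] open={R6,R7,R8}
Step 14: commit R8 -> on_hand[A=38 B=24 C=45 D=37 E=32] avail[A=38 B=24 C=36 D=37 E=32] open={R6,R7}
Step 15: reserve R9 E 1 -> on_hand[A=38 B=24 C=45 D=37 E=32] avail[A=38 B=24 C=36 D=37 E=31] open={R6,R7,R9}
Step 16: cancel R9 -> on_hand[A=38 B=24 C=45 D=37 E=32] avail[A=38 B=24 C=36 D=37 E=32] open={R6,R7}
Step 17: reserve R10 C 2 -> on_hand[A=38 B=24 C=45 D=37 E=32] avail[A=38 B=24 C=34 D=37 E=32] open={R10,R6,R7}
Step 18: commit R6 -> on_hand[A=38 B=24 C=37 D=37 E=32] avail[A=38 B=24 C=34 D=37 E=32] open={R10,R7}
Step 19: reserve R11 B 5 -> on_hand[A=38 B=24 C=37 D=37 E=32] avail[A=38 B=19 C=34 D=37 E=32] open={R10,R11,R7}
Step 20: cancel R11 -> on_hand[A=38 B=24 C=37 D=37 E=32] avail[A=38 B=24 C=34 D=37 E=32] open={R10,R7}
Step 21: reserve R12 E 6 -> on_hand[A=38 B=24 C=37 D=37 E=32] avail[A=38 B=24 C=34 D=37 E=26] open={R10,R12,R7}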